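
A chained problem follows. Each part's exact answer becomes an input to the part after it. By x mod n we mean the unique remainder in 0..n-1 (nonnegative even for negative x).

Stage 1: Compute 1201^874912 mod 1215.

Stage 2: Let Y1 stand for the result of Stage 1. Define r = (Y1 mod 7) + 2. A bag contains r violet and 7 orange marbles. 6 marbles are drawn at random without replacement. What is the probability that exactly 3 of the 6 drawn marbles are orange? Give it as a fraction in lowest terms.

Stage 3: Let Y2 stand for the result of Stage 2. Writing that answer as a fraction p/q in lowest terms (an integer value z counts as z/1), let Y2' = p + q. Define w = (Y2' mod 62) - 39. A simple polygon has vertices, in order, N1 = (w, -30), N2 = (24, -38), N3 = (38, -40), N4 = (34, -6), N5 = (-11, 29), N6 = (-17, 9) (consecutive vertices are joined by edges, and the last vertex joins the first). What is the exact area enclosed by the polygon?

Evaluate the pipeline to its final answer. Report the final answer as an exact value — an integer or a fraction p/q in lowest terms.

Stage 1: squarings mod 1215: 1201^1=1201, 1201^2=196, 1201^4=751, 1201^8=241, 1201^16=976, 1201^32=16, 1201^64=256, 1201^128=1141, 1201^256=616, 1201^512=376, 1201^1024=436, 1201^2048=556, 1201^4096=526, 1201^8192=871, 1201^16384=481, 1201^32768=511, 1201^65536=1111, 1201^131072=1096, 1201^262144=796, 1201^524288=601; 1201^874912 = 1201^32 * 1201^128 * 1201^256 * 1201^2048 * 1201^4096 * 1201^16384 * 1201^65536 * 1201^262144 * 1201^524288 = 346 (mod 1215); answer 346
Stage 2: Y1 = 346; r = 5; total draws C(12,6) = 924; favorable C(7,3)*C(5,3) = 350; P = 25/66; answer 25/66
Stage 3: Y2 = 25/66; threaded value p + q = 91; w = -10; cross terms: (-10*-38 - 24*-30)=1100, (24*-40 - 38*-38)=484, (38*-6 - 34*-40)=1132, (34*29 - -11*-6)=920, (-11*9 - -17*29)=394, (-17*-30 - -10*9)=600; twice the area = |4630| = 4630; area = 2315; answer 2315

2315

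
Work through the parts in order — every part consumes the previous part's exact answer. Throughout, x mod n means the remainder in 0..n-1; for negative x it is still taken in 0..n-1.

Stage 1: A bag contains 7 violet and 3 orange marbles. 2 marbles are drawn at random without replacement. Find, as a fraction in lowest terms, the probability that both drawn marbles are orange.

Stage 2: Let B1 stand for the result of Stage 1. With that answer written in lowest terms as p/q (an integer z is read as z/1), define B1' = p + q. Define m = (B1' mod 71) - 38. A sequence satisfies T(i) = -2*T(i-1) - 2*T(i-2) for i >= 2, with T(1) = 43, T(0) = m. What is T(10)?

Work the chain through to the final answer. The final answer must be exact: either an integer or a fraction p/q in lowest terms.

-672

Stage 1: total draws C(10,2) = 45; favorable C(3,2) = 3; P = 1/15; answer 1/15
Stage 2: B1 = 1/15; threaded value p + q = 16; m = -22; T(2) = -2*(43) - 2*(-22) = -42; iterating: T(2)=-42, T(3)=-2, T(4)=88, T(5)=-172, T(6)=168, T(7)=8, T(8)=-352, T(9)=688, T(10)=-672; answer -672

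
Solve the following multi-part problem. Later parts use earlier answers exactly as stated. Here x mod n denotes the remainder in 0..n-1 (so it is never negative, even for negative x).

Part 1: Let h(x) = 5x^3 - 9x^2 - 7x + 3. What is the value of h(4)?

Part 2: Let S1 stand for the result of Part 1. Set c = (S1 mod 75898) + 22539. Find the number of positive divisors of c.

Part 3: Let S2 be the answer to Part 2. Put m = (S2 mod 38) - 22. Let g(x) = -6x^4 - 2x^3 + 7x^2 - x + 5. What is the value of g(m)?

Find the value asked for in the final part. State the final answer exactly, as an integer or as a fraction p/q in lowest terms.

-223617

Part 1: 5*(4)^3 - 9*(4)^2 - 7*(4)^1 + 3 = (320) + (-144) + (-28) + (3) = 151; answer 151
Part 2: S1 = 151; c = 22690; 22690 = 2 * 5 * 2269; number of divisors = (1+1) * (1+1) * (1+1) = 8; answer 8
Part 3: S2 = 8; m = -14; -6*(-14)^4 - 2*(-14)^3 + 7*(-14)^2 - 1*(-14)^1 + 5 = (-230496) + (5488) + (1372) + (14) + (5) = -223617; answer -223617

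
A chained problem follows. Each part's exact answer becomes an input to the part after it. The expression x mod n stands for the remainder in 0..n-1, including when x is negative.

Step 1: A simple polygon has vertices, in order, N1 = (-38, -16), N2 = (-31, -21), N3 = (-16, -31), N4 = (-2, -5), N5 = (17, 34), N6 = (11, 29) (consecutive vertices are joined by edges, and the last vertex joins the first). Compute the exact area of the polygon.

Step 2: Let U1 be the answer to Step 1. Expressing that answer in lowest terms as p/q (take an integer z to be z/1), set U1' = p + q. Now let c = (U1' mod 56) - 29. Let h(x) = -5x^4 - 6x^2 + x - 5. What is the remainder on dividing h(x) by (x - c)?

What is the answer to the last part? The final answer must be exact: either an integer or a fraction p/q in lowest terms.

-802385

Step 1: cross terms: (-38*-21 - -31*-16)=302, (-31*-31 - -16*-21)=625, (-16*-5 - -2*-31)=18, (-2*34 - 17*-5)=17, (17*29 - 11*34)=119, (11*-16 - -38*29)=926; twice the area = |2007| = 2007; area = 2007/2; answer 2007/2
Step 2: U1 = 2007/2; threaded value p + q = 2009; c = 20; remainder = value at the root: -5*(20)^4 - 6*(20)^2 + 1*(20)^1 - 5 = (-800000) + (-2400) + (20) + (-5) = -802385; answer -802385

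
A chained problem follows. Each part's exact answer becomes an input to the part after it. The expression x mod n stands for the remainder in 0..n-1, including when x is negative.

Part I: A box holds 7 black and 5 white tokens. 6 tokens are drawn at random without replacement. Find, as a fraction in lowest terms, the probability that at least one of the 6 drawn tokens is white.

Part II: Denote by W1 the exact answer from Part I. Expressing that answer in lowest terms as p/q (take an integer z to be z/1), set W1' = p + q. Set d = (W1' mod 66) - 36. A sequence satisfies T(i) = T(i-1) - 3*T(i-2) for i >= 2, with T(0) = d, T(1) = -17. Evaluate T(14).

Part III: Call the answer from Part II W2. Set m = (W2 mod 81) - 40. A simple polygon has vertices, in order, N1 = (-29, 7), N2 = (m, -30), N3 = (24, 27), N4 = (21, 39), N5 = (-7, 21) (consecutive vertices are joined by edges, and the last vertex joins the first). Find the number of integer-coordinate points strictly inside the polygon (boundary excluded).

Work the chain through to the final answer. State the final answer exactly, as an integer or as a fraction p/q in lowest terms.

Part I: total draws C(12,6) = 924; complement C(7,6) = 7; favorable 924 - 7 = 917; P = 131/132; answer 131/132
Part II: W1 = 131/132; threaded value p + q = 263; d = 29; T(2) = 1*(-17) - 3*(29) = -104; iterating: T(2)=-104, T(3)=-53, T(4)=259, T(5)=418, T(6)=-359, T(7)=-1613, T(8)=-536, T(9)=4303, T(10)=5911, T(11)=-6998, T(12)=-24731, T(13)=-3737, T(14)=70456; answer 70456
Part III: W2 = 70456; m = 27; cross terms: (-29*-30 - 27*7)=681, (27*27 - 24*-30)=1449, (24*39 - 21*27)=369, (21*21 - -7*39)=714, (-7*7 - -29*21)=560; twice the area = |3773| = 3773; area = 3773/2; boundary points = 1 + 3 + 3 + 2 + 2 = 11; strictly interior points = area - boundary/2 + 1 = 1882; answer 1882

1882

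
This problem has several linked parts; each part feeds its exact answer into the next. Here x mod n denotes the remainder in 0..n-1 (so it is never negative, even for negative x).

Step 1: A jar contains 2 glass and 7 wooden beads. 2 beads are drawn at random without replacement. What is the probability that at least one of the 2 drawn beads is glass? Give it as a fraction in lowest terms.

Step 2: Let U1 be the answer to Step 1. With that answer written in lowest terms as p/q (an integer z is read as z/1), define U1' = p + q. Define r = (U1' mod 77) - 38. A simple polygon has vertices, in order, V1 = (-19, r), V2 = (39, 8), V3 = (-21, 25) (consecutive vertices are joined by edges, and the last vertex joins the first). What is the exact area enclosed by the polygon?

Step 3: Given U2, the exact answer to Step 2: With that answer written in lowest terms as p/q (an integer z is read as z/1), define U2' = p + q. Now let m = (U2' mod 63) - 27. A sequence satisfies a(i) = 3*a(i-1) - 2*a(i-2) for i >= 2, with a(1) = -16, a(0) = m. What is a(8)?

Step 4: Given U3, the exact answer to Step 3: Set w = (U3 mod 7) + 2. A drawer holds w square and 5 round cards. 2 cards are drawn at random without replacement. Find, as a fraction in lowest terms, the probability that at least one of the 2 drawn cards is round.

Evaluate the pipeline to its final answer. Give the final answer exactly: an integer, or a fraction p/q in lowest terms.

25/28

Step 1: total draws C(9,2) = 36; complement C(7,2) = 21; favorable 36 - 21 = 15; P = 5/12; answer 5/12
Step 2: U1 = 5/12; threaded value p + q = 17; r = -21; cross terms: (-19*8 - 39*-21)=667, (39*25 - -21*8)=1143, (-21*-21 - -19*25)=916; twice the area = |2726| = 2726; area = 1363; answer 1363
Step 3: U2 = 1363; threaded value p + q = 1364; m = 14; a(2) = 3*(-16) - 2*(14) = -76; iterating: a(2)=-76, a(3)=-196, a(4)=-436, a(5)=-916, a(6)=-1876, a(7)=-3796, a(8)=-7636; answer -7636
Step 4: U3 = -7636; w = 3; total draws C(8,2) = 28; complement C(3,2) = 3; favorable 28 - 3 = 25; P = 25/28; answer 25/28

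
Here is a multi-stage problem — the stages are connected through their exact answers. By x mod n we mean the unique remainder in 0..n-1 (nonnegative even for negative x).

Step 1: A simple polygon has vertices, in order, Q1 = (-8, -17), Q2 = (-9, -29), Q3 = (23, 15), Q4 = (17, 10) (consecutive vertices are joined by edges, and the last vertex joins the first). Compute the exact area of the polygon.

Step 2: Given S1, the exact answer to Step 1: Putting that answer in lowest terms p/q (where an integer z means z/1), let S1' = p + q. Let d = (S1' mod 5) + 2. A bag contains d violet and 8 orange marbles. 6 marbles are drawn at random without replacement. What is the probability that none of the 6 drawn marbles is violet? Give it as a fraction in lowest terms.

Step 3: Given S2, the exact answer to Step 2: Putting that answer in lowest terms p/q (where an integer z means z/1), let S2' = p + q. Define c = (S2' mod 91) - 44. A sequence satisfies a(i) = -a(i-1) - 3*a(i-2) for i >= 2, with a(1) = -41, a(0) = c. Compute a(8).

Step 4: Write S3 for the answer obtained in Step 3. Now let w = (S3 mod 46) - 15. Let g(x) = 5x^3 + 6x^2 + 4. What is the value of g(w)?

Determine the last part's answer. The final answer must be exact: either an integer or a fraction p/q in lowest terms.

12003

Step 1: cross terms: (-8*-29 - -9*-17)=79, (-9*15 - 23*-29)=532, (23*10 - 17*15)=-25, (17*-17 - -8*10)=-209; twice the area = |377| = 377; area = 377/2; answer 377/2
Step 2: S1 = 377/2; threaded value p + q = 379; d = 6; total draws C(14,6) = 3003; favorable C(8,6) = 28; P = 4/429; answer 4/429
Step 3: S2 = 4/429; threaded value p + q = 433; c = 25; a(2) = -1*(-41) - 3*(25) = -34; iterating: a(2)=-34, a(3)=157, a(4)=-55, a(5)=-416, a(6)=581, a(7)=667, a(8)=-2410; answer -2410
Step 4: S3 = -2410; w = 13; 5*(13)^3 + 6*(13)^2 + 4 = (10985) + (1014) + (4) = 12003; answer 12003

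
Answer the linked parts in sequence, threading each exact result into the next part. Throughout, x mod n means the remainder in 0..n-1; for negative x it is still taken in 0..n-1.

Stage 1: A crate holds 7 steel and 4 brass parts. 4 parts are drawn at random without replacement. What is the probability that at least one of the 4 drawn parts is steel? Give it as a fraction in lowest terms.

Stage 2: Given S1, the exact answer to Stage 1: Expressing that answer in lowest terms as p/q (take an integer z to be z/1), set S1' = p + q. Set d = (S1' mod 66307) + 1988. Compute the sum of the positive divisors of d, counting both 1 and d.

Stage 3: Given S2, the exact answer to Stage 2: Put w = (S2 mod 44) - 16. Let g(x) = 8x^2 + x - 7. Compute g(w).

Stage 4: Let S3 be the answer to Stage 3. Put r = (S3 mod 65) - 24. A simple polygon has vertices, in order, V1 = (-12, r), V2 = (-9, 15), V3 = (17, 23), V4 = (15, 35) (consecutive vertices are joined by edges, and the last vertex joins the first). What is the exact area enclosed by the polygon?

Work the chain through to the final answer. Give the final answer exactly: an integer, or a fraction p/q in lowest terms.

230

Stage 1: total draws C(11,4) = 330; complement C(4,4) = 1; favorable 330 - 1 = 329; P = 329/330; answer 329/330
Stage 2: S1 = 329/330; threaded value p + q = 659; d = 2647; 2647 is prime, so its only divisors are 1 and 2647; sigma = 1 + 2647 = 2648; answer 2648
Stage 3: S2 = 2648; w = -8; 8*(-8)^2 + 1*(-8)^1 - 7 = (512) + (-8) + (-7) = 497; answer 497
Stage 4: S3 = 497; r = 18; cross terms: (-12*15 - -9*18)=-18, (-9*23 - 17*15)=-462, (17*35 - 15*23)=250, (15*18 - -12*35)=690; twice the area = |460| = 460; area = 230; answer 230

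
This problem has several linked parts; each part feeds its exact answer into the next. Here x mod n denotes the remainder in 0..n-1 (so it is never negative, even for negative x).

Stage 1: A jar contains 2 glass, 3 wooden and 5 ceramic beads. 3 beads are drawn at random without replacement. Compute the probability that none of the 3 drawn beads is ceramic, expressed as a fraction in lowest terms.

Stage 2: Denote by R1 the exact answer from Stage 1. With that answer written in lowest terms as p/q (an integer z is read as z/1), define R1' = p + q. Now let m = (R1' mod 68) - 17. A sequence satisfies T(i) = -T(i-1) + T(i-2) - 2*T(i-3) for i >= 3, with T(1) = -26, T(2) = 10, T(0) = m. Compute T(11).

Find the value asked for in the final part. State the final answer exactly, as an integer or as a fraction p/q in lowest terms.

-9354

Stage 1: total draws C(10,3) = 120; favorable C(5,3) = 10; P = 1/12; answer 1/12
Stage 2: R1 = 1/12; threaded value p + q = 13; m = -4; T(3) = -1*(10) + 1*(-26) - 2*(-4) = -28; iterating: T(3)=-28, T(4)=90, T(5)=-138, T(6)=284, T(7)=-602, T(8)=1162, T(9)=-2332, T(10)=4698, T(11)=-9354; answer -9354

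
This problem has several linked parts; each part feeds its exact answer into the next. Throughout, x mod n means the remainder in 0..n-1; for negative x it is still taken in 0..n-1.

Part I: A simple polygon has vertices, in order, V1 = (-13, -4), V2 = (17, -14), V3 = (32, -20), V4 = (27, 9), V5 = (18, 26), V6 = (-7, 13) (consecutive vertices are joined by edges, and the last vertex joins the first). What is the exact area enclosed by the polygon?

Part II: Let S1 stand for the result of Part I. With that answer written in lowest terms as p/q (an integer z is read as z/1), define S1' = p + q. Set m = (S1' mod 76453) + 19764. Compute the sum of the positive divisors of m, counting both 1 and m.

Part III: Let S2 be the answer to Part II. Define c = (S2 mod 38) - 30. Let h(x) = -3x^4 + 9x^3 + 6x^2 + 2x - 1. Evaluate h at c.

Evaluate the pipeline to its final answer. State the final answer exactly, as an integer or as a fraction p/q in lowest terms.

Part I: cross terms: (-13*-14 - 17*-4)=250, (17*-20 - 32*-14)=108, (32*9 - 27*-20)=828, (27*26 - 18*9)=540, (18*13 - -7*26)=416, (-7*-4 - -13*13)=197; twice the area = |2339| = 2339; area = 2339/2; answer 2339/2
Part II: S1 = 2339/2; threaded value p + q = 2341; m = 22105; 22105 = 5 * 4421; sigma = (1 + 5) * (1 + 4421) = 6 * 4422 = 26532; answer 26532
Part III: S2 = 26532; c = -22; -3*(-22)^4 + 9*(-22)^3 + 6*(-22)^2 + 2*(-22)^1 - 1 = (-702768) + (-95832) + (2904) + (-44) + (-1) = -795741; answer -795741

-795741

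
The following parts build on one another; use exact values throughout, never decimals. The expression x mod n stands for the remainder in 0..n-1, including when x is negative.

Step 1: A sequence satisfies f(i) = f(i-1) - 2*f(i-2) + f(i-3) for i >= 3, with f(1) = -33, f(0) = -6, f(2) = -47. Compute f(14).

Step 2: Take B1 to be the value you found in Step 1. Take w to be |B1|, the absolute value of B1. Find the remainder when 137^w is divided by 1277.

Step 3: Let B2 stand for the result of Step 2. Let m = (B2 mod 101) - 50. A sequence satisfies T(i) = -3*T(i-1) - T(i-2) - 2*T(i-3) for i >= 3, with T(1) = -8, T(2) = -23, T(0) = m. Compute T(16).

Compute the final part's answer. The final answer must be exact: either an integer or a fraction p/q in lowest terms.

Step 1: f(3) = 1*(-47) - 2*(-33) + 1*(-6) = 13; iterating: f(3)=13, f(4)=74, f(5)=1, f(6)=-134, f(7)=-62, f(8)=207, f(9)=197, f(10)=-279, f(11)=-466, f(12)=289, f(13)=942, f(14)=-102; answer -102
Step 2: B1 = -102; w = 102; squarings mod 1277: 137^1=137, 137^2=891, 137^4=864, 137^8=728, 137^16=29, 137^32=841, 137^64=1100; 137^102 = 137^2 * 137^4 * 137^32 * 137^64 = 666 (mod 1277); answer 666
Step 3: B2 = 666; m = 10; T(3) = -3*(-23) - 1*(-8) - 2*(10) = 57; iterating: T(3)=57, T(4)=-132, T(5)=385, T(6)=-1137, T(7)=3290, T(8)=-9503, T(9)=27493, T(10)=-79556, T(11)=230181, T(12)=-665973, T(13)=1926850, T(14)=-5574939, T(15)=16129913, T(16)=-46668500; answer -46668500

-46668500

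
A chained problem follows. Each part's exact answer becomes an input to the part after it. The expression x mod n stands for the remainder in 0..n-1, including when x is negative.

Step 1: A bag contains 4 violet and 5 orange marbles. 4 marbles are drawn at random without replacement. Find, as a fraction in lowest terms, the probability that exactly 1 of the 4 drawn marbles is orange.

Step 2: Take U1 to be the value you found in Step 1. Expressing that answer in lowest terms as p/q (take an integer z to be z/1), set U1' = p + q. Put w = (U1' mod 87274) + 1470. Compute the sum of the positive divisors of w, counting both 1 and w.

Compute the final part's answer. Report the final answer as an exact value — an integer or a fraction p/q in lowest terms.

Step 1: total draws C(9,4) = 126; favorable C(5,1)*C(4,3) = 20; P = 10/63; answer 10/63
Step 2: U1 = 10/63; threaded value p + q = 73; w = 1543; 1543 is prime, so its only divisors are 1 and 1543; sigma = 1 + 1543 = 1544; answer 1544

1544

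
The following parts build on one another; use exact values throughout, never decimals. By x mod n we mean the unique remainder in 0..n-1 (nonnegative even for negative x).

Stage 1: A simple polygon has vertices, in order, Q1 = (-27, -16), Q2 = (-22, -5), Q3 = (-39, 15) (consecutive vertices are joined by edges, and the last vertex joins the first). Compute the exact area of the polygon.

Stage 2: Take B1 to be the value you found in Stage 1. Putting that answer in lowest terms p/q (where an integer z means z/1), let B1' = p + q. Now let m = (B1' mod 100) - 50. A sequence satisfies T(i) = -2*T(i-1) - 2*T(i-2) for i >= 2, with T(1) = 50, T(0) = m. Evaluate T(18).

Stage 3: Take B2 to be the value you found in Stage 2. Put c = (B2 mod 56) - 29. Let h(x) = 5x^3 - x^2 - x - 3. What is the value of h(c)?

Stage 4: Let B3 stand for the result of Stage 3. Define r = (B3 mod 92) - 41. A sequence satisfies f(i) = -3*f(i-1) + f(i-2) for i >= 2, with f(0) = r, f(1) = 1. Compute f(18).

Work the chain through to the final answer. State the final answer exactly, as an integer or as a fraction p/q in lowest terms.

6555517851

Stage 1: cross terms: (-27*-5 - -22*-16)=-217, (-22*15 - -39*-5)=-525, (-39*-16 - -27*15)=1029; twice the area = |287| = 287; area = 287/2; answer 287/2
Stage 2: B1 = 287/2; threaded value p + q = 289; m = 39; T(2) = -2*(50) - 2*(39) = -178; iterating: T(2)=-178, T(3)=256, T(4)=-156, T(5)=-200, T(6)=712, T(7)=-1024, T(8)=624, T(9)=800, T(10)=-2848, T(11)=4096, T(12)=-2496, T(13)=-3200, T(14)=11392, T(15)=-16384, T(16)=9984, T(17)=12800, T(18)=-45568; answer -45568
Stage 3: B2 = -45568; c = -13; 5*(-13)^3 - 1*(-13)^2 - 1*(-13)^1 - 3 = (-10985) + (-169) + (13) + (-3) = -11144; answer -11144
Stage 4: B3 = -11144; r = 39; f(2) = -3*(1) + 1*(39) = 36; iterating: f(2)=36, f(3)=-107, f(4)=357, f(5)=-1178, f(6)=3891, f(7)=-12851, f(8)=42444, f(9)=-140183, f(10)=462993, f(11)=-1529162, f(12)=5050479, f(13)=-16680599, f(14)=55092276, f(15)=-181957427, f(16)=600964557, f(17)=-1984851098, f(18)=6555517851; answer 6555517851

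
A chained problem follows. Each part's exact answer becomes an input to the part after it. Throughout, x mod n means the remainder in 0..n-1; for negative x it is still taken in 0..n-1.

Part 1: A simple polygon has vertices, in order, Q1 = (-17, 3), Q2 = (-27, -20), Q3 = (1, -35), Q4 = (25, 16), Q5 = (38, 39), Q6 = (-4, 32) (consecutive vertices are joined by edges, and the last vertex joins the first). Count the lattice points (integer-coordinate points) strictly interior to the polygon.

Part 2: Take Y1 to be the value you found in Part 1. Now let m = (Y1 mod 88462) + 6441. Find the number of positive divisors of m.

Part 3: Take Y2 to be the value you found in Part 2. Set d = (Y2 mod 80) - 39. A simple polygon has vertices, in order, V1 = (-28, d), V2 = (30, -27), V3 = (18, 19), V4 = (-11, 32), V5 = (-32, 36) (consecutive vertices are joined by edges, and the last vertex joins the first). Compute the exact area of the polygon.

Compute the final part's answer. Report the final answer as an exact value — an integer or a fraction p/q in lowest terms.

Part 1: cross terms: (-17*-20 - -27*3)=421, (-27*-35 - 1*-20)=965, (1*16 - 25*-35)=891, (25*39 - 38*16)=367, (38*32 - -4*39)=1372, (-4*3 - -17*32)=532; twice the area = |4548| = 4548; area = 2274; boundary points = 1 + 1 + 3 + 1 + 7 + 1 = 14; strictly interior points = area - boundary/2 + 1 = 2268; answer 2268
Part 2: Y1 = 2268; m = 8709; 8709 = 3 * 2903; number of divisors = (1+1) * (1+1) = 4; answer 4
Part 3: Y2 = 4; d = -35; cross terms: (-28*-27 - 30*-35)=1806, (30*19 - 18*-27)=1056, (18*32 - -11*19)=785, (-11*36 - -32*32)=628, (-32*-35 - -28*36)=2128; twice the area = |6403| = 6403; area = 6403/2; answer 6403/2

6403/2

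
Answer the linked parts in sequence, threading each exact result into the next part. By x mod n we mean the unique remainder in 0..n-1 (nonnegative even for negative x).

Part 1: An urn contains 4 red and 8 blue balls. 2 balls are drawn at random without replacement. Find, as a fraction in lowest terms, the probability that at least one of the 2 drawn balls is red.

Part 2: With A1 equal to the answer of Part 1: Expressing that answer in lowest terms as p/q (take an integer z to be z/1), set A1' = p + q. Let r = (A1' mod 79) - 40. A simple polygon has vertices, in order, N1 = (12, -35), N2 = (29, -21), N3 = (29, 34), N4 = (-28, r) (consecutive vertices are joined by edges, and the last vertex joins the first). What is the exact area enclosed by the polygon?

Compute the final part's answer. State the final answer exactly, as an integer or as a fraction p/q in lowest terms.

Part 1: total draws C(12,2) = 66; complement C(8,2) = 28; favorable 66 - 28 = 38; P = 19/33; answer 19/33
Part 2: A1 = 19/33; threaded value p + q = 52; r = 12; cross terms: (12*-21 - 29*-35)=763, (29*34 - 29*-21)=1595, (29*12 - -28*34)=1300, (-28*-35 - 12*12)=836; twice the area = |4494| = 4494; area = 2247; answer 2247

2247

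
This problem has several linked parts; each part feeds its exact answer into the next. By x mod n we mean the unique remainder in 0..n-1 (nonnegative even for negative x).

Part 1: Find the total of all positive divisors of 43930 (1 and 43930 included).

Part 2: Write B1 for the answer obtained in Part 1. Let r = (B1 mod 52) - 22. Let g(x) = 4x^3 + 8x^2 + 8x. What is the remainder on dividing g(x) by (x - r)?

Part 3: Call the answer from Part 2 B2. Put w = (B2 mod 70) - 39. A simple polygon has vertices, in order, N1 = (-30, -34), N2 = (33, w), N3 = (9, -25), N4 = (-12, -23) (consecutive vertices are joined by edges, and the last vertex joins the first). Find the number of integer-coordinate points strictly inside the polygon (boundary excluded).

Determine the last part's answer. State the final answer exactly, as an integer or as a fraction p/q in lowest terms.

450

Part 1: 43930 = 2 * 5 * 23 * 191; sigma = (1 + 2) * (1 + 5) * (1 + 23) * (1 + 191) = 3 * 6 * 24 * 192 = 82944; answer 82944
Part 2: B1 = 82944; r = -18; remainder = value at the root: 4*(-18)^3 + 8*(-18)^2 + 8*(-18)^1 = (-23328) + (2592) + (-144) = -20880; answer -20880
Part 3: B2 = -20880; w = 11; cross terms: (-30*11 - 33*-34)=792, (33*-25 - 9*11)=-924, (9*-23 - -12*-25)=-507, (-12*-34 - -30*-23)=-282; twice the area = |-921| = 921; area = 921/2; boundary points = 9 + 12 + 1 + 1 = 23; strictly interior points = area - boundary/2 + 1 = 450; answer 450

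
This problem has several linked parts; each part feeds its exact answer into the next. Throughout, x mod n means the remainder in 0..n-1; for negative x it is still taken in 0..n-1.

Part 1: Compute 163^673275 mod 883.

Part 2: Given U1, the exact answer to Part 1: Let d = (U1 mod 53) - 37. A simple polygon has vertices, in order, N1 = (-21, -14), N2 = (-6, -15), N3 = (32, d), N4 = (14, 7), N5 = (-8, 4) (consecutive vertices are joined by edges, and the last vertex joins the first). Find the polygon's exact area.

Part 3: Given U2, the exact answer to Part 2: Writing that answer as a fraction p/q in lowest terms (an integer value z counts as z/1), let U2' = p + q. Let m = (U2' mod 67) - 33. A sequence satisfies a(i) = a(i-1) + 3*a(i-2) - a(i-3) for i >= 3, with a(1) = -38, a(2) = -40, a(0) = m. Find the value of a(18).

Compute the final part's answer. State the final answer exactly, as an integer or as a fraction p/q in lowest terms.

-14011192

Part 1: squarings mod 883: 163^1=163, 163^2=79, 163^4=60, 163^8=68, 163^16=209, 163^32=414, 163^64=94, 163^128=6, 163^256=36, 163^512=413, 163^1024=150, 163^2048=425, 163^4096=493, 163^8192=224, 163^16384=728, 163^32768=184, 163^65536=302, 163^131072=255, 163^262144=566, 163^524288=710; 163^673275 = 163^1 * 163^2 * 163^8 * 163^16 * 163^32 * 163^64 * 163^128 * 163^256 * 163^1024 * 163^16384 * 163^131072 * 163^524288 = 130 (mod 883); answer 130
Part 2: U1 = 130; d = -13; cross terms: (-21*-15 - -6*-14)=231, (-6*-13 - 32*-15)=558, (32*7 - 14*-13)=406, (14*4 - -8*7)=112, (-8*-14 - -21*4)=196; twice the area = |1503| = 1503; area = 1503/2; answer 1503/2
Part 3: U2 = 1503/2; threaded value p + q = 1505; m = -2; a(3) = 1*(-40) + 3*(-38) - 1*(-2) = -152; iterating: a(3)=-152, a(4)=-234, a(5)=-650, a(6)=-1200, a(7)=-2916, a(8)=-5866, a(9)=-13414, a(10)=-28096, a(11)=-62472, a(12)=-133346, a(13)=-292666, a(14)=-630232, a(15)=-1374884, a(16)=-2972914, a(17)=-6467334, a(18)=-14011192; answer -14011192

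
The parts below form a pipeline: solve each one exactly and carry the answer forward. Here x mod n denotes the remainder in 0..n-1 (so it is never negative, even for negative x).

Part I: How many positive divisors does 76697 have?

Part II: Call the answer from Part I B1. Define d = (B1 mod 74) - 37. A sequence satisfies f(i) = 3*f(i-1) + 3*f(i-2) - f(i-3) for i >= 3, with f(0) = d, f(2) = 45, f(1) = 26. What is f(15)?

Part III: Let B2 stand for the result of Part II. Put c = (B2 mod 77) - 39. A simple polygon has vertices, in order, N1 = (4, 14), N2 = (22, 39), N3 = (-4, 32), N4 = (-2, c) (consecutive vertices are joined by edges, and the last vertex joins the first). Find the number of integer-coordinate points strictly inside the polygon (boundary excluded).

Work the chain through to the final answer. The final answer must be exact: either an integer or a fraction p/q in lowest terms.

254

Part I: 76697 is prime, so its only divisors are 1 and 76697; count = 2; answer 2
Part II: B1 = 2; d = -35; f(3) = 3*(45) + 3*(26) - 1*(-35) = 248; iterating: f(3)=248, f(4)=853, f(5)=3258, f(6)=12085, f(7)=45176, f(8)=168525, f(9)=629018, f(10)=2347453, f(11)=8760888, f(12)=32696005, f(13)=122023226, f(14)=455396805, f(15)=1699564088; answer 1699564088
Part III: B2 = 1699564088; c = 29; cross terms: (4*39 - 22*14)=-152, (22*32 - -4*39)=860, (-4*29 - -2*32)=-52, (-2*14 - 4*29)=-144; twice the area = |512| = 512; area = 256; boundary points = 1 + 1 + 1 + 3 = 6; strictly interior points = area - boundary/2 + 1 = 254; answer 254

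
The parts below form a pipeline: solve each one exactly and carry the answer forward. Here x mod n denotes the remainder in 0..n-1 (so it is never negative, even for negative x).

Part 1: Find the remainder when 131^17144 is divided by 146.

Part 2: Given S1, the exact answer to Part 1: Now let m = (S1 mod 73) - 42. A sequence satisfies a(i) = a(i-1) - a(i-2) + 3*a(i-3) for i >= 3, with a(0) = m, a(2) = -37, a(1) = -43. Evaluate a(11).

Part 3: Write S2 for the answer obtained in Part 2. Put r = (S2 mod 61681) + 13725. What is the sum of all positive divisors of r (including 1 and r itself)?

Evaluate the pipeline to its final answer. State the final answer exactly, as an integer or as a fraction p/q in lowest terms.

89328

Part 1: squarings mod 146: 131^1=131, 131^2=79, 131^4=109, 131^8=55, 131^16=105, 131^32=75, 131^64=77, 131^128=89, 131^256=37, 131^512=55, 131^1024=105, 131^2048=75, 131^4096=77, 131^8192=89, 131^16384=37; 131^17144 = 131^8 * 131^16 * 131^32 * 131^64 * 131^128 * 131^512 * 131^16384 = 55 (mod 146); answer 55
Part 2: S1 = 55; m = 13; a(3) = 1*(-37) - 1*(-43) + 3*(13) = 45; iterating: a(3)=45, a(4)=-47, a(5)=-203, a(6)=-21, a(7)=41, a(8)=-547, a(9)=-651, a(10)=19, a(11)=-971; answer -971
Part 3: S2 = -971; r = 74435; 74435 = 5 * 14887; sigma = (1 + 5) * (1 + 14887) = 6 * 14888 = 89328; answer 89328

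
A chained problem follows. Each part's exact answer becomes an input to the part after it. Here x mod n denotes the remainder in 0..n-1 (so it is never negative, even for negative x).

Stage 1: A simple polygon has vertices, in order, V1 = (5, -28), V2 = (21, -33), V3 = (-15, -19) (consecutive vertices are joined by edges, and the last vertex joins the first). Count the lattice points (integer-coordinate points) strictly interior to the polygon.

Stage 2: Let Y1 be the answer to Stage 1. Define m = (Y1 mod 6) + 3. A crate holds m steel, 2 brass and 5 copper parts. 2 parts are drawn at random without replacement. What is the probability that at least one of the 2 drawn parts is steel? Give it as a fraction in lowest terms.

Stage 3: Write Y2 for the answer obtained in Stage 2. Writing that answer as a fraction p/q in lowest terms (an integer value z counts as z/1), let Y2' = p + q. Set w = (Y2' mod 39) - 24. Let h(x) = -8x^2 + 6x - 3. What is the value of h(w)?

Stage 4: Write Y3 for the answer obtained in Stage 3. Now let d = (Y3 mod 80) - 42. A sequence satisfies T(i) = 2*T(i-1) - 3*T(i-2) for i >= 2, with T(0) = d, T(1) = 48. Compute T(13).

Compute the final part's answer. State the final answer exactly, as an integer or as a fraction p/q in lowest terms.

-40788

Stage 1: cross terms: (5*-33 - 21*-28)=423, (21*-19 - -15*-33)=-894, (-15*-28 - 5*-19)=515; twice the area = |44| = 44; area = 22; boundary points = 1 + 2 + 1 = 4; strictly interior points = area - boundary/2 + 1 = 21; answer 21
Stage 2: Y1 = 21; m = 6; total draws C(13,2) = 78; complement C(7,2) = 21; favorable 78 - 21 = 57; P = 19/26; answer 19/26
Stage 3: Y2 = 19/26; threaded value p + q = 45; w = -18; -8*(-18)^2 + 6*(-18)^1 - 3 = (-2592) + (-108) + (-3) = -2703; answer -2703
Stage 4: Y3 = -2703; d = -25; T(2) = 2*(48) - 3*(-25) = 171; iterating: T(2)=171, T(3)=198, T(4)=-117, T(5)=-828, T(6)=-1305, T(7)=-126, T(8)=3663, T(9)=7704, T(10)=4419, T(11)=-14274, T(12)=-41805, T(13)=-40788; answer -40788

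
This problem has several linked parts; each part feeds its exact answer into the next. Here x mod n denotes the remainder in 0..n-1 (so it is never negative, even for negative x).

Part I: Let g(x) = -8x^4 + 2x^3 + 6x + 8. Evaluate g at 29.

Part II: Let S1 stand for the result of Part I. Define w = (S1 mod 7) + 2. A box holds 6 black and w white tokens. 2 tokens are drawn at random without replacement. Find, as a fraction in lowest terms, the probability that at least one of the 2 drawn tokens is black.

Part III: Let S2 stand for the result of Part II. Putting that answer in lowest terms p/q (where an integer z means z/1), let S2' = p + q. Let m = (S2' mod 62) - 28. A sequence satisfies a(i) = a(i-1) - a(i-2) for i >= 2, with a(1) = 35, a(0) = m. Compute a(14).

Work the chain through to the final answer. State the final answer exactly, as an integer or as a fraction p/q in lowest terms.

Part I: -8*(29)^4 + 2*(29)^3 + 6*(29)^1 + 8 = (-5658248) + (48778) + (174) + (8) = -5609288; answer -5609288
Part II: S1 = -5609288; w = 3; total draws C(9,2) = 36; complement C(3,2) = 3; favorable 36 - 3 = 33; P = 11/12; answer 11/12
Part III: S2 = 11/12; threaded value p + q = 23; m = -5; a(2) = 1*(35) - 1*(-5) = 40; iterating: a(2)=40, a(3)=5, a(4)=-35, a(5)=-40, a(6)=-5, a(7)=35, a(8)=40, a(9)=5, a(10)=-35, a(11)=-40, a(12)=-5, a(13)=35, a(14)=40; answer 40

40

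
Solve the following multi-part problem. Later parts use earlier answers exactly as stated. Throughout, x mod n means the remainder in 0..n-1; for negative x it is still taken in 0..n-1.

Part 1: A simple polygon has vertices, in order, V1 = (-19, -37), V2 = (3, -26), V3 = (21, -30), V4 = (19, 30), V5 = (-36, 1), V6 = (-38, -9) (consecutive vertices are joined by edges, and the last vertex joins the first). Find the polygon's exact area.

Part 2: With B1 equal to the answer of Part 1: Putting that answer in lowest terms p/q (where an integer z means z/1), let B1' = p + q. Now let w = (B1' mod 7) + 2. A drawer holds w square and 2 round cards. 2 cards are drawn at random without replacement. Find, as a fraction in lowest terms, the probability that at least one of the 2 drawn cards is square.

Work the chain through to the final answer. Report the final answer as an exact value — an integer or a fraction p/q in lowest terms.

20/21

Part 1: cross terms: (-19*-26 - 3*-37)=605, (3*-30 - 21*-26)=456, (21*30 - 19*-30)=1200, (19*1 - -36*30)=1099, (-36*-9 - -38*1)=362, (-38*-37 - -19*-9)=1235; twice the area = |4957| = 4957; area = 4957/2; answer 4957/2
Part 2: B1 = 4957/2; threaded value p + q = 4959; w = 5; total draws C(7,2) = 21; complement C(2,2) = 1; favorable 21 - 1 = 20; P = 20/21; answer 20/21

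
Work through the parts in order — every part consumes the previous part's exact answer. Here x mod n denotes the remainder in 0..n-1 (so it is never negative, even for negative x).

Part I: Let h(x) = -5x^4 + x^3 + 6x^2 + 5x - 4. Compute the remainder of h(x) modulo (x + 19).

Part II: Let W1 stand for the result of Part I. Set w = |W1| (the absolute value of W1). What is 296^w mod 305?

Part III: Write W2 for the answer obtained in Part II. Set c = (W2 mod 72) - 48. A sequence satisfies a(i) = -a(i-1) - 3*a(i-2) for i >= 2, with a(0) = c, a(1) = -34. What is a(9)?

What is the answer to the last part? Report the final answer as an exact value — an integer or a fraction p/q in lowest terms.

Part I: remainder = value at the root: -5*(-19)^4 + 1*(-19)^3 + 6*(-19)^2 + 5*(-19)^1 - 4 = (-651605) + (-6859) + (2166) + (-95) + (-4) = -656397; answer -656397
Part II: W1 = -656397; w = 656397; squarings mod 305: 296^1=296, 296^2=81, 296^4=156, 296^8=241, 296^16=131, 296^32=81, 296^64=156, 296^128=241, 296^256=131, 296^512=81, 296^1024=156, 296^2048=241, 296^4096=131, 296^8192=81, 296^16384=156, 296^32768=241, 296^65536=131, 296^131072=81, 296^262144=156, 296^524288=241; 296^656397 = 296^1 * 296^4 * 296^8 * 296^1024 * 296^131072 * 296^524288 = 41 (mod 305); answer 41
Part III: W2 = 41; c = -7; a(2) = -1*(-34) - 3*(-7) = 55; iterating: a(2)=55, a(3)=47, a(4)=-212, a(5)=71, a(6)=565, a(7)=-778, a(8)=-917, a(9)=3251; answer 3251

3251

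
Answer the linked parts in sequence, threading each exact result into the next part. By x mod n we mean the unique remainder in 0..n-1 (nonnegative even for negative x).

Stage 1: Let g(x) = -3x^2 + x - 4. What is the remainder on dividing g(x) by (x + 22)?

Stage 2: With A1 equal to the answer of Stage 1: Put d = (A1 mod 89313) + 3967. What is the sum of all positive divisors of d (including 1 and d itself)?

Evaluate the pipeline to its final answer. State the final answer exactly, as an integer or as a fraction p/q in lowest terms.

138996

Stage 1: remainder = value at the root: -3*(-22)^2 + 1*(-22)^1 - 4 = (-1452) + (-22) + (-4) = -1478; answer -1478
Stage 2: A1 = -1478; d = 91802; 91802 = 2 * 197 * 233; sigma = (1 + 2) * (1 + 197) * (1 + 233) = 3 * 198 * 234 = 138996; answer 138996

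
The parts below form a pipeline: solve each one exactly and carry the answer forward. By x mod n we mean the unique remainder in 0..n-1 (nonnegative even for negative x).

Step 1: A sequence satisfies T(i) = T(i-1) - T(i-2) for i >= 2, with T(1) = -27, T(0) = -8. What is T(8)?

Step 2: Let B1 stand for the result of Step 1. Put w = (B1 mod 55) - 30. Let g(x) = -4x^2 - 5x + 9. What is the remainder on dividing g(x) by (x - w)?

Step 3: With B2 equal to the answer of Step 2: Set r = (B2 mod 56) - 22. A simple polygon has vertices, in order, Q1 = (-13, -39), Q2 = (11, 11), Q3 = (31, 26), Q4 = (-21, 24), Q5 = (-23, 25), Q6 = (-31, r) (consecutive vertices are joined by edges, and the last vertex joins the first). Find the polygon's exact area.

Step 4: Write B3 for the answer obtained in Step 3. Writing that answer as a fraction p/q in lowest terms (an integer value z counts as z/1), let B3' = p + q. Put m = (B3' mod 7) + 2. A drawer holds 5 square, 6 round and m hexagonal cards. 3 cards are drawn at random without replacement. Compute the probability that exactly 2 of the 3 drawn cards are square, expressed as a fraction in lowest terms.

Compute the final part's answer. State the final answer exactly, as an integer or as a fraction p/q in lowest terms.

Step 1: T(2) = 1*(-27) - 1*(-8) = -19; iterating: T(2)=-19, T(3)=8, T(4)=27, T(5)=19, T(6)=-8, T(7)=-27, T(8)=-19; answer -19
Step 2: B1 = -19; w = 6; remainder = value at the root: -4*(6)^2 - 5*(6)^1 + 9 = (-144) + (-30) + (9) = -165; answer -165
Step 3: B2 = -165; r = -19; cross terms: (-13*11 - 11*-39)=286, (11*26 - 31*11)=-55, (31*24 - -21*26)=1290, (-21*25 - -23*24)=27, (-23*-19 - -31*25)=1212, (-31*-39 - -13*-19)=962; twice the area = |3722| = 3722; area = 1861; answer 1861
Step 4: B3 = 1861; threaded value p + q = 1862; m = 2; total draws C(13,3) = 286; favorable C(5,2)*C(8,1) = 80; P = 40/143; answer 40/143

40/143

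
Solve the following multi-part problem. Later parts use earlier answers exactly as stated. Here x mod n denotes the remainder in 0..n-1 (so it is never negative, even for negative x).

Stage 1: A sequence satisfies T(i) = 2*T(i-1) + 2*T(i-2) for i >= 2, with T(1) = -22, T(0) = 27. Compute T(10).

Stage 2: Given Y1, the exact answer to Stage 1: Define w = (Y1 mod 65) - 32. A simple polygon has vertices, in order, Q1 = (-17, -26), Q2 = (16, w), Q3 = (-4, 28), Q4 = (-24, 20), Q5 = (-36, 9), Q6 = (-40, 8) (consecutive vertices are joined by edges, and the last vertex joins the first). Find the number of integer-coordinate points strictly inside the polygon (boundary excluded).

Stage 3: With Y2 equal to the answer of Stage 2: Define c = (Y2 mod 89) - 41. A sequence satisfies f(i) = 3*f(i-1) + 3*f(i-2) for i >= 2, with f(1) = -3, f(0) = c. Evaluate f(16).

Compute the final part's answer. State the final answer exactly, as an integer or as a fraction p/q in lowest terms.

5414537421

Stage 1: T(2) = 2*(-22) + 2*(27) = 10; iterating: T(2)=10, T(3)=-24, T(4)=-28, T(5)=-104, T(6)=-264, T(7)=-736, T(8)=-2000, T(9)=-5472, T(10)=-14944; answer -14944
Stage 2: Y1 = -14944; w = -26; cross terms: (-17*-26 - 16*-26)=858, (16*28 - -4*-26)=344, (-4*20 - -24*28)=592, (-24*9 - -36*20)=504, (-36*8 - -40*9)=72, (-40*-26 - -17*8)=1176; twice the area = |3546| = 3546; area = 1773; boundary points = 33 + 2 + 4 + 1 + 1 + 1 = 42; strictly interior points = area - boundary/2 + 1 = 1753; answer 1753
Stage 3: Y2 = 1753; c = 21; f(2) = 3*(-3) + 3*(21) = 54; iterating: f(2)=54, f(3)=153, f(4)=621, f(5)=2322, f(6)=8829, f(7)=33453, f(8)=126846, f(9)=480897, f(10)=1823229, f(11)=6912378, f(12)=26206821, f(13)=99357597, f(14)=376693254, f(15)=1428152553, f(16)=5414537421; answer 5414537421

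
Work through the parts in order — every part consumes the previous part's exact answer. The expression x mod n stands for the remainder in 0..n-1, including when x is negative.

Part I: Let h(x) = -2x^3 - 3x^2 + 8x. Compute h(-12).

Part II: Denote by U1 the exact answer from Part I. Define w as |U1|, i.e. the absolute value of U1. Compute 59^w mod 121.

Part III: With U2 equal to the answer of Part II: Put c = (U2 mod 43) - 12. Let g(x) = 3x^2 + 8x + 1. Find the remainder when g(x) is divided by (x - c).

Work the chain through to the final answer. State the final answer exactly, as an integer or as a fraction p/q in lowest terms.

1236

Part I: -2*(-12)^3 - 3*(-12)^2 + 8*(-12)^1 = (3456) + (-432) + (-96) = 2928; answer 2928
Part II: U1 = 2928; w = 2928; squarings mod 121: 59^1=59, 59^2=93, 59^4=58, 59^8=97, 59^16=92, 59^32=115, 59^64=36, 59^128=86, 59^256=15, 59^512=104, 59^1024=47, 59^2048=31; 59^2928 = 59^16 * 59^32 * 59^64 * 59^256 * 59^512 * 59^2048 = 31 (mod 121); answer 31
Part III: U2 = 31; c = 19; remainder = value at the root: 3*(19)^2 + 8*(19)^1 + 1 = (1083) + (152) + (1) = 1236; answer 1236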